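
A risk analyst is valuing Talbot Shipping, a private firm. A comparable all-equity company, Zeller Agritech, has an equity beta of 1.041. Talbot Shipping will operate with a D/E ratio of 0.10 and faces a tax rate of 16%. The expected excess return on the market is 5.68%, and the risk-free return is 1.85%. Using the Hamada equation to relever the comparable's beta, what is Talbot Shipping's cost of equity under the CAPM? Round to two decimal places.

8.26%

β_L = β_U × [1 + (1 − t)(D/E)] = 1.041 × [1 + (1 − 0.16) × 0.10]
    = 1.041 × [1 + 0.84 × 0.10] = 1.041 × 1.0840 = 1.1284
E(R) = R_f + β_L × MRP = 1.85% + 1.1284 × 5.68% = 8.26%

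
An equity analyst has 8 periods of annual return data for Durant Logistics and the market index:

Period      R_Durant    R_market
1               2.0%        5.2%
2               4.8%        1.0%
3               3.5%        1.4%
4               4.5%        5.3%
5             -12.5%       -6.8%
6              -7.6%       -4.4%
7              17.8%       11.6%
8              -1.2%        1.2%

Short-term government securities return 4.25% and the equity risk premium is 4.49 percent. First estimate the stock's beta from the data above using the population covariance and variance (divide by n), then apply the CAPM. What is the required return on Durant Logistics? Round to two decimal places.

Mean R_i = (2.0 + 4.8 + 3.5 + 4.5 − 12.5 − 7.6 + 17.8 − 1.2) / 8 = 1.4125%
Mean R_m = (5.2 + 1.0 + 1.4 + 5.3 − 6.8 − 4.4 + 11.6 + 1.2) / 8 = 1.8125%
Σ(R_i − R̄_i)(R_m − R̄_m) = 346.9488  ⇒  Cov = 346.9488 / 8 = 43.3686
Σ(R_m − R̄_m)² = 233.4088  ⇒  Var(R_m) = 233.4088 / 8 = 29.1761
β = Cov / Var(R_m) = 43.3686 / 29.1761 = 1.4864
E(R) = R_f + β × MRP = 4.25% + 1.4864 × 4.49% = 10.92%

10.92%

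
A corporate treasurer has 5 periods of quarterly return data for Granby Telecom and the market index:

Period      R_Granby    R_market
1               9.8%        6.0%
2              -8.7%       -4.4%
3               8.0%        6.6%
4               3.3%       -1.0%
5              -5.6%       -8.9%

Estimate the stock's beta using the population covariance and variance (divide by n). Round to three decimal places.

1.113

Mean R_i = (9.8 − 8.7 + 8.0 + 3.3 − 5.6) / 5 = 1.3600%
Mean R_m = (6.0 − 4.4 + 6.6 − 1.0 − 8.9) / 5 = -0.3400%
Σ(R_i − R̄_i)(R_m − R̄_m) = 198.7320  ⇒  Cov = 198.7320 / 5 = 39.7464
Σ(R_m − R̄_m)² = 178.5520  ⇒  Var(R_m) = 178.5520 / 5 = 35.7104
β = Cov / Var(R_m) = 39.7464 / 35.7104 = 1.1130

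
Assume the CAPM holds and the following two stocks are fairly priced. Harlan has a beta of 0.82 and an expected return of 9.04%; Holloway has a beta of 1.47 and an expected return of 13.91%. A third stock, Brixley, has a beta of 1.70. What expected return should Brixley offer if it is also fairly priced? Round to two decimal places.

MRP (SML slope) = (13.91% − 9.04%) / (1.47 − 0.82) = 4.87% / 0.65 = 7.4923%
R_f (intercept) = 9.04% − 0.82 × 7.4923% = 2.8963%
E(R_Brixley) = R_f + β × MRP = 2.8963% + 1.70 × 7.4923% = 15.63%

15.63%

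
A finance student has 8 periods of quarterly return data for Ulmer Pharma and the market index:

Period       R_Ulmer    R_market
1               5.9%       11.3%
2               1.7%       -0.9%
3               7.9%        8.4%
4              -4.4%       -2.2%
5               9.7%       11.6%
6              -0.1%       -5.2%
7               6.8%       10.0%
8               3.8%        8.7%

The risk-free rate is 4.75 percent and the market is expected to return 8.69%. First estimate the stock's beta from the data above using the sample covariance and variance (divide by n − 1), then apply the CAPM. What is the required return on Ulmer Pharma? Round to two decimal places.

Mean R_i = (5.9 + 1.7 + 7.9 − 4.4 + 9.7 − 0.1 + 6.8 + 3.8) / 8 = 3.9125%
Mean R_m = (11.3 − 0.9 + 8.4 − 2.2 + 11.6 − 5.2 + 10.0 + 8.7) / 8 = 5.2125%
Σ(R_i − R̄_i)(R_m − R̄_m) = 192.1288  ⇒  Cov = 192.1288 / 7 = 27.4470
Σ(R_m − R̄_m)² = 323.8288  ⇒  Var(R_m) = 323.8288 / 7 = 46.2613
β = Cov / Var(R_m) = 27.4470 / 46.2613 = 0.5933
MRP = 8.69% − 4.75% = 3.94%
E(R) = R_f + β × MRP = 4.75% + 0.5933 × 3.94% = 7.09%

7.09%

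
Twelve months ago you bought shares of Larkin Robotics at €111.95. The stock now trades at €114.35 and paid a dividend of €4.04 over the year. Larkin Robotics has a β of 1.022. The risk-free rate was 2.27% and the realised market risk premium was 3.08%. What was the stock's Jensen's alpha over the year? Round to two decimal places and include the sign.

Realised HPR = (P1 + D1 − P0) / P0 = (114.35 + 4.04 − 111.95) / 111.95 = 6.44 / 111.95 = 5.7526%
CAPM required = R_f + β·MRP = 2.27% + 1.022 × 3.08% = 5.41776%
α = realised − required = 5.7526% − 5.41776% = +0.33%

+0.33%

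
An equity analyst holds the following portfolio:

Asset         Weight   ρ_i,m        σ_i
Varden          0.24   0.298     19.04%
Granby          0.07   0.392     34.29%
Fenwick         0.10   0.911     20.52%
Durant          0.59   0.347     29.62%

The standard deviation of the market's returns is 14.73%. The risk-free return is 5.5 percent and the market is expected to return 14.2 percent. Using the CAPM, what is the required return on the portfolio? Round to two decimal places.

β_Varden = 0.298 × 19.04% / 14.73% = 0.3852
β_Granby = 0.392 × 34.29% / 14.73% = 0.9125
β_Fenwick = 0.911 × 20.52% / 14.73% = 1.2691
β_Durant = 0.347 × 29.62% / 14.73% = 0.6978
β_P = Σ w_i β_i = 0.24×0.3852 + 0.07×0.9125 + 0.10×1.2691 + 0.59×0.6978 = 0.6949
MRP = 14.2% − 5.5% = 8.70%
E(R_P) = R_f + β_P × MRP = 5.5% + 0.6949 × 8.7% = 11.55%

11.55%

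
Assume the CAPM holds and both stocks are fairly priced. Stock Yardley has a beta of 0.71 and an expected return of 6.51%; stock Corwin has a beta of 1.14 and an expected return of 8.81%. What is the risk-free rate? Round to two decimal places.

2.71%

Both satisfy E(R) = R_f + β·MRP, so the slope of the SML is
MRP = (8.81% − 6.51%) / (1.14 − 0.71) = 2.30% / 0.43 = 5.3488%
R_f = E(R_Yardley) − β_Yardley·MRP = 6.51% − 0.71 × 5.3488% = 2.7124%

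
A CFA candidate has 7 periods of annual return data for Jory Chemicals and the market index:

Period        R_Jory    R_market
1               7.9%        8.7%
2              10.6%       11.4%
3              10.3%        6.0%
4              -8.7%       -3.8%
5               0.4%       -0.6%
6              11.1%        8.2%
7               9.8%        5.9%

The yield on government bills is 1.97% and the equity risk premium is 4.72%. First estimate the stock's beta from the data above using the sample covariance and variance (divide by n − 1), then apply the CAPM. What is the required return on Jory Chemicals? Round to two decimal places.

Mean R_i = (7.9 + 10.6 + 10.3 − 8.7 + 0.4 + 11.1 + 9.8) / 7 = 5.9143%
Mean R_m = (8.7 + 11.4 + 6.0 − 3.8 − 0.6 + 8.2 + 5.9) / 7 = 5.1143%
Σ(R_i − R̄_i)(R_m − R̄_m) = 221.2986  ⇒  Cov = 221.2986 / 6 = 36.8831
Σ(R_m − R̄_m)² = 175.4086  ⇒  Var(R_m) = 175.4086 / 6 = 29.2348
β = Cov / Var(R_m) = 36.8831 / 29.2348 = 1.2616
E(R) = R_f + β × MRP = 1.97% + 1.2616 × 4.72% = 7.92%

7.92%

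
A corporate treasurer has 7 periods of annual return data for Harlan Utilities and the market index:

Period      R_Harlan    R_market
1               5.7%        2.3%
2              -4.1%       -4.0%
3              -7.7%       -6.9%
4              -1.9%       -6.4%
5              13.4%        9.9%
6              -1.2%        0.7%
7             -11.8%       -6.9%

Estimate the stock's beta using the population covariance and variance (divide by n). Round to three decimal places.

Mean R_i = (5.7 − 4.1 − 7.7 − 1.9 + 13.4 − 1.2 − 11.8) / 7 = -1.0857%
Mean R_m = (2.3 − 4.0 − 6.9 − 6.4 + 9.9 + 0.7 − 6.9) / 7 = -1.6143%
Σ(R_i − R̄_i)(R_m − R̄_m) = 295.7714  ⇒  Cov = 295.7714 / 7 = 42.2531
Σ(R_m − R̄_m)² = 237.7286  ⇒  Var(R_m) = 237.7286 / 7 = 33.9612
β = Cov / Var(R_m) = 42.2531 / 33.9612 = 1.2442

1.244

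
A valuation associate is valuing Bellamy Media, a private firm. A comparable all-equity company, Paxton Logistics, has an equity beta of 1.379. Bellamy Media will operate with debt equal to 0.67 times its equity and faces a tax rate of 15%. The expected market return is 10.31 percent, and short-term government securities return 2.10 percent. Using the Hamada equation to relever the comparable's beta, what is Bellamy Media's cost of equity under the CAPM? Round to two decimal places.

β_L = β_U × [1 + (1 − t)(D/E)] = 1.379 × [1 + (1 − 0.15) × 0.67]
    = 1.379 × [1 + 0.85 × 0.67] = 1.379 × 1.5695 = 2.1643
MRP = 10.31% − 2.10% = 8.21%
E(R) = R_f + β_L × MRP = 2.10% + 2.1643 × 8.21% = 19.87%

19.87%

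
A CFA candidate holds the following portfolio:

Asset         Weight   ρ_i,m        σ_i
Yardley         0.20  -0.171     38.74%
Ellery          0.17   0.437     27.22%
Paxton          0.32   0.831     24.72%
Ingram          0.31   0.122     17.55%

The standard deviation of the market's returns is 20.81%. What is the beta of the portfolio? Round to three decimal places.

β_Yardley = -0.171 × 38.74% / 20.81% = -0.3183
β_Ellery = 0.437 × 27.22% / 20.81% = 0.5716
β_Paxton = 0.831 × 24.72% / 20.81% = 0.9871
β_Ingram = 0.122 × 17.55% / 20.81% = 0.1029
β_P = Σ w_i β_i = 0.20×-0.3183 + 0.17×0.5716 + 0.32×0.9871 + 0.31×0.1029 = 0.3813

0.381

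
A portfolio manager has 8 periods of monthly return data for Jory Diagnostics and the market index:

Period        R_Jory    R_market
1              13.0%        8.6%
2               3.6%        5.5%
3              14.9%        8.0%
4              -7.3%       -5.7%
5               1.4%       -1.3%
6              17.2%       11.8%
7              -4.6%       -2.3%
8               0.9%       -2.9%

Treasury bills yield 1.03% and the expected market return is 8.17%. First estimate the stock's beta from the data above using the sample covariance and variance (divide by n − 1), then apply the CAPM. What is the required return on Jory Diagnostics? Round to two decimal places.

10.55%

Mean R_i = (13.0 + 3.6 + 14.9 − 7.3 + 1.4 + 17.2 − 4.6 + 0.9) / 8 = 4.8875%
Mean R_m = (8.6 + 5.5 + 8.0 − 5.7 − 1.3 + 11.8 − 2.3 − 2.9) / 8 = 2.7125%
Σ(R_i − R̄_i)(R_m − R̄_m) = 395.4613  ⇒  Cov = 395.4613 / 7 = 56.4945
Σ(R_m − R̄_m)² = 296.4688  ⇒  Var(R_m) = 296.4688 / 7 = 42.3527
β = Cov / Var(R_m) = 56.4945 / 42.3527 = 1.3339
MRP = 8.17% − 1.03% = 7.14%
E(R) = R_f + β × MRP = 1.03% + 1.3339 × 7.14% = 10.55%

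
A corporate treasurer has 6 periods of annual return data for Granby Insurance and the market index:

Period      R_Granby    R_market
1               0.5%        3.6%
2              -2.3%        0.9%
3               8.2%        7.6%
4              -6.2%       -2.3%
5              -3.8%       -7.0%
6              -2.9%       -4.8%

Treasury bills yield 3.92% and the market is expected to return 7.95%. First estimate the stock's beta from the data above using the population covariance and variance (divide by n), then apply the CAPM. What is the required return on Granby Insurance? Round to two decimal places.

7.04%

Mean R_i = (0.5 − 2.3 + 8.2 − 6.2 − 3.8 − 2.9) / 6 = -1.0833%
Mean R_m = (3.6 + 0.9 + 7.6 − 2.3 − 7.0 − 4.8) / 6 = -0.3333%
Σ(R_i − R̄_i)(R_m − R̄_m) = 114.6633  ⇒  Cov = 114.6633 / 6 = 19.1106
Σ(R_m − R̄_m)² = 148.1933  ⇒  Var(R_m) = 148.1933 / 6 = 24.6989
β = Cov / Var(R_m) = 19.1106 / 24.6989 = 0.7737
MRP = 7.95% − 3.92% = 4.03%
E(R) = R_f + β × MRP = 3.92% + 0.7737 × 4.03% = 7.04%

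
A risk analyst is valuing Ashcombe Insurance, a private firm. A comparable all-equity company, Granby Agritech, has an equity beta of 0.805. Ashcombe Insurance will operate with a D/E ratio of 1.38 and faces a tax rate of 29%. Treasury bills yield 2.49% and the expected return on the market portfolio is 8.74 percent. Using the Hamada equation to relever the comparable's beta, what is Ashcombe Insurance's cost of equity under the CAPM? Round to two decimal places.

β_L = β_U × [1 + (1 − t)(D/E)] = 0.805 × [1 + (1 − 0.29) × 1.38]
    = 0.805 × [1 + 0.71 × 1.38] = 0.805 × 1.9798 = 1.5937
MRP = 8.74% − 2.49% = 6.25%
E(R) = R_f + β_L × MRP = 2.49% + 1.5937 × 6.25% = 12.45%

12.45%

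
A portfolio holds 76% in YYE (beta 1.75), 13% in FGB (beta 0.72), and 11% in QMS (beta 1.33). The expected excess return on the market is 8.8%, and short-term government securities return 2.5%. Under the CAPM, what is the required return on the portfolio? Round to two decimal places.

16.32%

β_P = Σ w_i β_i = 0.76×1.75 + 0.13×0.72 + 0.11×1.33 = 1.5699
E(R_P) = R_f + β_P × MRP = 2.5% + 1.5699 × 8.8% = 16.32%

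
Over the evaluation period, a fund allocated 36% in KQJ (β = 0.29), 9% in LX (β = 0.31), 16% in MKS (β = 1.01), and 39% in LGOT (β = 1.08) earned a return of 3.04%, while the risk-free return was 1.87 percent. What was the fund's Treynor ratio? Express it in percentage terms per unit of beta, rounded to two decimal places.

1.64%

β_P = 0.36×0.29 + 0.09×0.31 + 0.16×1.01 + 0.39×1.08 = 0.7151
Treynor = (R_P − R_f) / β_P = (3.04% − 1.87%) / 0.7151 = 1.17% / 0.7151 = 1.64%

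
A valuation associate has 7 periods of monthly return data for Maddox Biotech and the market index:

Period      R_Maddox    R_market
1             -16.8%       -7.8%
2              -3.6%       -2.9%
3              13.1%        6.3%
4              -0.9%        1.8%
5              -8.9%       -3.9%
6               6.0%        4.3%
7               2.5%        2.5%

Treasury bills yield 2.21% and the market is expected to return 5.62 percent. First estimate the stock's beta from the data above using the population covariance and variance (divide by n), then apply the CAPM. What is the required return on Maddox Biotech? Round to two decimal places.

Mean R_i = (-16.8 − 3.6 + 13.1 − 0.9 − 8.9 + 6.0 + 2.5) / 7 = -1.2286%
Mean R_m = (-7.8 − 2.9 + 6.3 + 1.8 − 3.9 + 4.3 + 2.5) / 7 = 0.0429%
Σ(R_i − R̄_i)(R_m − R̄_m) = 289.5186  ⇒  Cov = 289.5186 / 7 = 41.3598
Σ(R_m − R̄_m)² = 152.1171  ⇒  Var(R_m) = 152.1171 / 7 = 21.7310
β = Cov / Var(R_m) = 41.3598 / 21.7310 = 1.9033
MRP = 5.62% − 2.21% = 3.41%
E(R) = R_f + β × MRP = 2.21% + 1.9033 × 3.41% = 8.70%

8.70%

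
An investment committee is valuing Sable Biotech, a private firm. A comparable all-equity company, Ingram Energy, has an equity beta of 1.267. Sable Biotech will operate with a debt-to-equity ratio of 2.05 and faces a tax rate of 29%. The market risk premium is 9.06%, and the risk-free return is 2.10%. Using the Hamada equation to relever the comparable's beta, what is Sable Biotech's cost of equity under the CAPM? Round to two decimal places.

30.29%

β_L = β_U × [1 + (1 − t)(D/E)] = 1.267 × [1 + (1 − 0.29) × 2.05]
    = 1.267 × [1 + 0.71 × 2.05] = 1.267 × 2.4555 = 3.1111
E(R) = R_f + β_L × MRP = 2.10% + 3.1111 × 9.06% = 30.29%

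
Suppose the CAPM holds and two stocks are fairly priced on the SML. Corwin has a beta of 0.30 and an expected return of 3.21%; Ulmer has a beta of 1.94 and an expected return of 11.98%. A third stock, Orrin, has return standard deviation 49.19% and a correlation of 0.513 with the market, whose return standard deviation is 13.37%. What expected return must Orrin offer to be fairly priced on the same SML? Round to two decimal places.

MRP = (11.98% − 3.21%) / (1.94 − 0.30) = 5.3476%
R_f = 3.21% − 0.30 × 5.3476% = 1.6057%
β_Orrin = ρ·σ_i/σ_m = 0.513 × 49.19 / 13.37 = 1.8874
E(R_Orrin) = R_f + β × MRP = 1.6057% + 1.8874 × 5.3476% = 11.70%

11.70%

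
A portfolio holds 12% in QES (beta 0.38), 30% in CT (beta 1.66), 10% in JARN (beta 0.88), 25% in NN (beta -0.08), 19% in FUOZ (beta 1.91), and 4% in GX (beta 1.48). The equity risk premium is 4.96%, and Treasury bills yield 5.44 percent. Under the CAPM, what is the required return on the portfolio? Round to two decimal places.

10.57%

β_P = Σ w_i β_i = 0.12×0.38 + 0.30×1.66 + 0.10×0.88 + 0.25×-0.08 + 0.19×1.91 + 0.04×1.48 = 1.0337
E(R_P) = R_f + β_P × MRP = 5.44% + 1.0337 × 4.96% = 10.57%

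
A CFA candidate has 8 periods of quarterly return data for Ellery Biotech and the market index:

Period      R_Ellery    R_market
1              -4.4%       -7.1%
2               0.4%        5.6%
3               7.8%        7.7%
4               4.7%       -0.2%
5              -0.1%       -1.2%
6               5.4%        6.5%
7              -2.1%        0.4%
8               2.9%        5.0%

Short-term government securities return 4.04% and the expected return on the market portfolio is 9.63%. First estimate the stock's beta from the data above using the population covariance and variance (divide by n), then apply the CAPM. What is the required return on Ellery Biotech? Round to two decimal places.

Mean R_i = (-4.4 + 0.4 + 7.8 + 4.7 − 0.1 + 5.4 − 2.1 + 2.9) / 8 = 1.8250%
Mean R_m = (-7.1 + 5.6 + 7.7 − 0.2 − 1.2 + 6.5 + 0.4 + 5.0) / 8 = 2.0875%
Σ(R_i − R̄_i)(R_m − R̄_m) = 111.0025  ⇒  Cov = 111.0025 / 8 = 13.8753
Σ(R_m − R̄_m)² = 175.0888  ⇒  Var(R_m) = 175.0888 / 8 = 21.8861
β = Cov / Var(R_m) = 13.8753 / 21.8861 = 0.6340
MRP = 9.63% − 4.04% = 5.59%
E(R) = R_f + β × MRP = 4.04% + 0.6340 × 5.59% = 7.58%

7.58%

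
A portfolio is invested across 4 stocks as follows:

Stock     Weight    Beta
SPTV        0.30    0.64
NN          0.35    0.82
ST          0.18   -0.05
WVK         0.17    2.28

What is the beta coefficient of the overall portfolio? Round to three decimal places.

0.858

β_P = Σ w_i β_i = 0.30×0.64 + 0.35×0.82 + 0.18×-0.05 + 0.17×2.28 = 0.8576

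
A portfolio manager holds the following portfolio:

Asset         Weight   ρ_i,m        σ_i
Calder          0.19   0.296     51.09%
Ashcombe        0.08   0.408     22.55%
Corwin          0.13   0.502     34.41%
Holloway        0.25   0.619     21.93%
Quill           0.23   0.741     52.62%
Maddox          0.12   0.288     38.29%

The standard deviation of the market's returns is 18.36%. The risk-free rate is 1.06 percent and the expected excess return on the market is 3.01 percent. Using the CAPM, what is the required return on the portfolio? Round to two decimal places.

4.26%

β_Calder = 0.296 × 51.09% / 18.36% = 0.8237
β_Ashcombe = 0.408 × 22.55% / 18.36% = 0.5011
β_Corwin = 0.502 × 34.41% / 18.36% = 0.9408
β_Holloway = 0.619 × 21.93% / 18.36% = 0.7394
β_Quill = 0.741 × 52.62% / 18.36% = 2.1237
β_Maddox = 0.288 × 38.29% / 18.36% = 0.6006
β_P = Σ w_i β_i = 0.19×0.8237 + 0.08×0.5011 + 0.13×0.9408 + 0.25×0.7394 + 0.23×2.1237 + 0.12×0.6006 = 1.0643
E(R_P) = R_f + β_P × MRP = 1.06% + 1.0643 × 3.01% = 4.26%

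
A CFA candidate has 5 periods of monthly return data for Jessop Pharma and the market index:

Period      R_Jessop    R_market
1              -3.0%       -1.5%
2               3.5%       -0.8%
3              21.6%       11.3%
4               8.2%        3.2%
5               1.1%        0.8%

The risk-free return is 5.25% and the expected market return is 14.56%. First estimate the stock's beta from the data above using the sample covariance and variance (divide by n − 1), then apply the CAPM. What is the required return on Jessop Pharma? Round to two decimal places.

21.79%

Mean R_i = (-3.0 + 3.5 + 21.6 + 8.2 + 1.1) / 5 = 6.2800%
Mean R_m = (-1.5 − 0.8 + 11.3 + 3.2 + 0.8) / 5 = 2.6000%
Σ(R_i − R̄_i)(R_m − R̄_m) = 191.2600  ⇒  Cov = 191.2600 / 4 = 47.8150
Σ(R_m − R̄_m)² = 107.6600  ⇒  Var(R_m) = 107.6600 / 4 = 26.9150
β = Cov / Var(R_m) = 47.8150 / 26.9150 = 1.7765
MRP = 14.56% − 5.25% = 9.31%
E(R) = R_f + β × MRP = 5.25% + 1.7765 × 9.31% = 21.79%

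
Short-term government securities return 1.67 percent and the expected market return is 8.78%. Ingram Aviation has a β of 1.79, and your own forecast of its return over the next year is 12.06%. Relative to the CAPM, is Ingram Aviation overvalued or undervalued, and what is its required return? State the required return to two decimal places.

Overvalued; required return 14.40%

MRP = 8.78% − 1.67% = 7.11%
Required return = R_f + β·MRP = 1.67% + 1.79 × 7.11% = 14.40%
Forecast 12.06% < required 14.40% → the stock plots below the SML → overvalued.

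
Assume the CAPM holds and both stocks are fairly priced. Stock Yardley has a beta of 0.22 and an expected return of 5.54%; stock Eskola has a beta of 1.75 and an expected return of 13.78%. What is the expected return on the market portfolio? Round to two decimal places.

Both satisfy E(R) = R_f + β·MRP, so the slope of the SML is
MRP = (13.78% − 5.54%) / (1.75 − 0.22) = 8.24% / 1.53 = 5.3856%
R_f = E(R_Yardley) − β_Yardley·MRP = 5.54% − 0.22 × 5.3856% = 4.3552%
E(R_m) = R_f + MRP = 4.3552% + 5.3856% = 9.74%

9.74%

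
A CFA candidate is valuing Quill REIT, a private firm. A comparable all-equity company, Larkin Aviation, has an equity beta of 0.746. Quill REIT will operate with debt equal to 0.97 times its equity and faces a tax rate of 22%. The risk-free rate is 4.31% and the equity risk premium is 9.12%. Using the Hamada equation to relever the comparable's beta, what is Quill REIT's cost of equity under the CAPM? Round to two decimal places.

16.26%

β_L = β_U × [1 + (1 − t)(D/E)] = 0.746 × [1 + (1 − 0.22) × 0.97]
    = 0.746 × [1 + 0.78 × 0.97] = 0.746 × 1.7566 = 1.3104
E(R) = R_f + β_L × MRP = 4.31% + 1.3104 × 9.12% = 16.26%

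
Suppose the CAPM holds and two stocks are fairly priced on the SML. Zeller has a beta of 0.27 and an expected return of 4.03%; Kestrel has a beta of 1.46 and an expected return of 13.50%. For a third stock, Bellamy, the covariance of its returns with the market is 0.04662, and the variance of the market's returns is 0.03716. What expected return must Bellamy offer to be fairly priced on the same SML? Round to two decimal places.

MRP = (13.50% − 4.03%) / (1.46 − 0.27) = 7.9580%
R_f = 4.03% − 0.27 × 7.9580% = 1.8813%
β_Bellamy = Cov / Var(R_m) = 0.04662 / 0.03716 = 1.2546
E(R_Bellamy) = R_f + β × MRP = 1.8813% + 1.2546 × 7.9580% = 11.87%

11.87%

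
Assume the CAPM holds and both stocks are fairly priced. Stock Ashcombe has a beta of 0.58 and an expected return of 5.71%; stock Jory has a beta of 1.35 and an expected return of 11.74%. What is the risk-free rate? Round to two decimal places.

Both satisfy E(R) = R_f + β·MRP, so the slope of the SML is
MRP = (11.74% − 5.71%) / (1.35 − 0.58) = 6.03% / 0.77 = 7.8312%
R_f = E(R_Ashcombe) − β_Ashcombe·MRP = 5.71% − 0.58 × 7.8312% = 1.1679%

1.17%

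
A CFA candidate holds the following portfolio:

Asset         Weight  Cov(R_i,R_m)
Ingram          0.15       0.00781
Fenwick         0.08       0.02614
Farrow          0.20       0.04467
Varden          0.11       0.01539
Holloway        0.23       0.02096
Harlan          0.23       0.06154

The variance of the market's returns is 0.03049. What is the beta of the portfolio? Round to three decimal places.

β_Ingram = 0.00781 / 0.03049 = 0.2561
β_Fenwick = 0.02614 / 0.03049 = 0.8573
β_Farrow = 0.04467 / 0.03049 = 1.4651
β_Varden = 0.01539 / 0.03049 = 0.5048
β_Holloway = 0.02096 / 0.03049 = 0.6874
β_Harlan = 0.06154 / 0.03049 = 2.0184
β_P = Σ w_i β_i = 0.15×0.2561 + 0.08×0.8573 + 0.20×1.4651 + 0.11×0.5048 + 0.23×0.6874 + 0.23×2.0184 = 1.0779

1.078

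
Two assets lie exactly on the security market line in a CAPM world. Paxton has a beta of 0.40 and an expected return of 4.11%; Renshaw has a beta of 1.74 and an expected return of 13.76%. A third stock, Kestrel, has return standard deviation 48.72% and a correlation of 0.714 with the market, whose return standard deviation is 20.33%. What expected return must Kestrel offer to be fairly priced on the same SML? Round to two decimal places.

MRP = (13.76% − 4.11%) / (1.74 − 0.40) = 7.2015%
R_f = 4.11% − 0.40 × 7.2015% = 1.2294%
β_Kestrel = ρ·σ_i/σ_m = 0.714 × 48.72 / 20.33 = 1.7111
E(R_Kestrel) = R_f + β × MRP = 1.2294% + 1.7111 × 7.2015% = 13.55%

13.55%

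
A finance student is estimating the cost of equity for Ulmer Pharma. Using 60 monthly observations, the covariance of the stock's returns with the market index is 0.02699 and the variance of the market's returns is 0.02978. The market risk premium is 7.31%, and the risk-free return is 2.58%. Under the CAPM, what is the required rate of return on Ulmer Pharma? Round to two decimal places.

9.21%

β = Cov(R_i, R_m) / Var(R_m) = 0.02699 / 0.02978 = 0.9063
E(R) = R_f + β × MRP = 2.58% + 0.9063 × 7.31% = 9.21%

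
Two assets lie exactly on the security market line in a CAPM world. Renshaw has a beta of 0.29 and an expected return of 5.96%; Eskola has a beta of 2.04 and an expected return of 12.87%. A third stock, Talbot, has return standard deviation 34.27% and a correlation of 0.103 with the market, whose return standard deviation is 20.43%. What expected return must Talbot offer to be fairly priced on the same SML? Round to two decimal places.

MRP = (12.87% − 5.96%) / (2.04 − 0.29) = 3.9486%
R_f = 5.96% − 0.29 × 3.9486% = 4.8149%
β_Talbot = ρ·σ_i/σ_m = 0.103 × 34.27 / 20.43 = 0.1728
E(R_Talbot) = R_f + β × MRP = 4.8149% + 0.1728 × 3.9486% = 5.50%

5.50%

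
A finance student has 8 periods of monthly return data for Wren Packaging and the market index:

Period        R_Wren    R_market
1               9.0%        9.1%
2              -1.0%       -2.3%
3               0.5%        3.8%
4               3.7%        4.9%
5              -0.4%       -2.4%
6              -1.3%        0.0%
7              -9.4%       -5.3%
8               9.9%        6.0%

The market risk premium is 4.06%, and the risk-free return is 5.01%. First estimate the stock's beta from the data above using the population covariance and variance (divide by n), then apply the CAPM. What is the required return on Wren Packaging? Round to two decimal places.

Mean R_i = (9.0 − 1.0 + 0.5 + 3.7 − 0.4 − 1.3 − 9.4 + 9.9) / 8 = 1.3750%
Mean R_m = (9.1 − 2.3 + 3.8 + 4.9 − 2.4 + 0.0 − 5.3 + 6.0) / 8 = 1.7250%
Σ(R_i − R̄_i)(R_m − R̄_m) = 195.4350  ⇒  Cov = 195.4350 / 8 = 24.4294
Σ(R_m − R̄_m)² = 172.5950  ⇒  Var(R_m) = 172.5950 / 8 = 21.5744
β = Cov / Var(R_m) = 24.4294 / 21.5744 = 1.1323
E(R) = R_f + β × MRP = 5.01% + 1.1323 × 4.06% = 9.61%

9.61%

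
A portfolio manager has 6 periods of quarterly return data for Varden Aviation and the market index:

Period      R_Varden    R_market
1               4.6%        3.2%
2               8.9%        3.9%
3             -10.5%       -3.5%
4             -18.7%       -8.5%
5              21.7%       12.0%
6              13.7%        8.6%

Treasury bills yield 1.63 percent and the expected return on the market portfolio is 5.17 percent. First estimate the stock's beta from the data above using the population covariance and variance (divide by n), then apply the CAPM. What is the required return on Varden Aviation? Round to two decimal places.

8.69%

Mean R_i = (4.6 + 8.9 − 10.5 − 18.7 + 21.7 + 13.7) / 6 = 3.2833%
Mean R_m = (3.2 + 3.9 − 3.5 − 8.5 + 12.0 + 8.6) / 6 = 2.6167%
Σ(R_i − R̄_i)(R_m − R̄_m) = 571.8017  ⇒  Cov = 571.8017 / 6 = 95.3003
Σ(R_m − R̄_m)² = 286.8283  ⇒  Var(R_m) = 286.8283 / 6 = 47.8047
β = Cov / Var(R_m) = 95.3003 / 47.8047 = 1.9935
MRP = 5.17% − 1.63% = 3.54%
E(R) = R_f + β × MRP = 1.63% + 1.9935 × 3.54% = 8.69%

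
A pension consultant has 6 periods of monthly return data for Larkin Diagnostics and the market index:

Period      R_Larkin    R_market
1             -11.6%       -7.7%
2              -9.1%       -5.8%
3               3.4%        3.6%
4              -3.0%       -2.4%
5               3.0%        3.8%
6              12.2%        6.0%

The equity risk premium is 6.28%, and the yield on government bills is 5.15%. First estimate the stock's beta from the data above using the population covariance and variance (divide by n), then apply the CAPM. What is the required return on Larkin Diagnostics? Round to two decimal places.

Mean R_i = (-11.6 − 9.1 + 3.4 − 3.0 + 3.0 + 12.2) / 6 = -0.8500%
Mean R_m = (-7.7 − 5.8 + 3.6 − 2.4 + 3.8 + 6.0) / 6 = -0.4167%
Σ(R_i − R̄_i)(R_m − R̄_m) = 244.0150  ⇒  Cov = 244.0150 / 6 = 40.6692
Σ(R_m − R̄_m)² = 161.0483  ⇒  Var(R_m) = 161.0483 / 6 = 26.8414
β = Cov / Var(R_m) = 40.6692 / 26.8414 = 1.5152
E(R) = R_f + β × MRP = 5.15% + 1.5152 × 6.28% = 14.67%

14.67%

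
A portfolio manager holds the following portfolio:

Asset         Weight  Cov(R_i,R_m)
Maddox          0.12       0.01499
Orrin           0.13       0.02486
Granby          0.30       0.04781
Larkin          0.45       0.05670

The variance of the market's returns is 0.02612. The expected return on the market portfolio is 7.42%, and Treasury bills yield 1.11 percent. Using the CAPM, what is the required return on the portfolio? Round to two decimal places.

β_Maddox = 0.01499 / 0.02612 = 0.5739
β_Orrin = 0.02486 / 0.02612 = 0.9518
β_Granby = 0.04781 / 0.02612 = 1.8304
β_Larkin = 0.05670 / 0.02612 = 2.1708
β_P = Σ w_i β_i = 0.12×0.5739 + 0.13×0.9518 + 0.30×1.8304 + 0.45×2.1708 = 1.7186
MRP = 7.42% − 1.11% = 6.31%
E(R_P) = R_f + β_P × MRP = 1.11% + 1.7186 × 6.31% = 11.95%

11.95%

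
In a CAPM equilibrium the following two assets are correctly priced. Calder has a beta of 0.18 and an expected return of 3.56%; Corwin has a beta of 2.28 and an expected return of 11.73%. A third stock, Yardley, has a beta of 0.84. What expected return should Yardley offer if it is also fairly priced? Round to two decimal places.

6.13%

MRP (SML slope) = (11.73% − 3.56%) / (2.28 − 0.18) = 8.17% / 2.10 = 3.8905%
R_f (intercept) = 3.56% − 0.18 × 3.8905% = 2.8597%
E(R_Yardley) = R_f + β × MRP = 2.8597% + 0.84 × 3.8905% = 6.13%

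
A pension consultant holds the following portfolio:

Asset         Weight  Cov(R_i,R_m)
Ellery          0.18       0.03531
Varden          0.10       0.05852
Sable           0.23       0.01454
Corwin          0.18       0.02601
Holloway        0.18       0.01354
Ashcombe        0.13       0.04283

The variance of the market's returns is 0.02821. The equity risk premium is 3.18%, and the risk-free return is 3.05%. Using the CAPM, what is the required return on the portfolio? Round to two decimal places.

β_Ellery = 0.03531 / 0.02821 = 1.2517
β_Varden = 0.05852 / 0.02821 = 2.0744
β_Sable = 0.01454 / 0.02821 = 0.5154
β_Corwin = 0.02601 / 0.02821 = 0.9220
β_Holloway = 0.01354 / 0.02821 = 0.4800
β_Ashcombe = 0.04283 / 0.02821 = 1.5183
β_P = Σ w_i β_i = 0.18×1.2517 + 0.10×2.0744 + 0.23×0.5154 + 0.18×0.9220 + 0.18×0.4800 + 0.13×1.5183 = 1.0010
E(R_P) = R_f + β_P × MRP = 3.05% + 1.0010 × 3.18% = 6.23%

6.23%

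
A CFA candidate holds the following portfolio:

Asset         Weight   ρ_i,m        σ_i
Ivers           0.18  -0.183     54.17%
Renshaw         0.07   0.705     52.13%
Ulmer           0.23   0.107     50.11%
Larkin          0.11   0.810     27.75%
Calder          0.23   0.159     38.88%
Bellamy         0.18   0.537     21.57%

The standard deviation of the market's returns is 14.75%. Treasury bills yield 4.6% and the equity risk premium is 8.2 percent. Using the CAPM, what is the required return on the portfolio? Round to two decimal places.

β_Ivers = -0.183 × 54.17% / 14.75% = -0.6721
β_Renshaw = 0.705 × 52.13% / 14.75% = 2.4916
β_Ulmer = 0.107 × 50.11% / 14.75% = 0.3635
β_Larkin = 0.810 × 27.75% / 14.75% = 1.5239
β_Calder = 0.159 × 38.88% / 14.75% = 0.4191
β_Bellamy = 0.537 × 21.57% / 14.75% = 0.7853
β_P = Σ w_i β_i = 0.18×-0.6721 + 0.07×2.4916 + 0.23×0.3635 + 0.11×1.5239 + 0.23×0.4191 + 0.18×0.7853 = 0.5424
E(R_P) = R_f + β_P × MRP = 4.6% + 0.5424 × 8.2% = 9.05%

9.05%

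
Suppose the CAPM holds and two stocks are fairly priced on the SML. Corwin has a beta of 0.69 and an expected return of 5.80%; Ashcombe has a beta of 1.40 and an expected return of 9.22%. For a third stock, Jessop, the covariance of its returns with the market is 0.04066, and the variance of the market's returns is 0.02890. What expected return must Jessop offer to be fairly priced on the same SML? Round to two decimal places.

MRP = (9.22% − 5.80%) / (1.40 − 0.69) = 4.8169%
R_f = 5.80% − 0.69 × 4.8169% = 2.4763%
β_Jessop = Cov / Var(R_m) = 0.04066 / 0.02890 = 1.4069
E(R_Jessop) = R_f + β × MRP = 2.4763% + 1.4069 × 4.8169% = 9.25%

9.25%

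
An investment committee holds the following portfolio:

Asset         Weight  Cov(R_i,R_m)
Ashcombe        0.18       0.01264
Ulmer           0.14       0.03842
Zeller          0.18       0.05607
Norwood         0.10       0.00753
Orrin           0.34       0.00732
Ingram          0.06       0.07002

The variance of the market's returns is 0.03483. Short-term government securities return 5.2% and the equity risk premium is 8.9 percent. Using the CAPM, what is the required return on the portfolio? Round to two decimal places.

β_Ashcombe = 0.01264 / 0.03483 = 0.3629
β_Ulmer = 0.03842 / 0.03483 = 1.1031
β_Zeller = 0.05607 / 0.03483 = 1.6098
β_Norwood = 0.00753 / 0.03483 = 0.2162
β_Orrin = 0.00732 / 0.03483 = 0.2102
β_Ingram = 0.07002 / 0.03483 = 2.0103
β_P = Σ w_i β_i = 0.18×0.3629 + 0.14×1.1031 + 0.18×1.6098 + 0.10×0.2162 + 0.34×0.2102 + 0.06×2.0103 = 0.7232
E(R_P) = R_f + β_P × MRP = 5.2% + 0.7232 × 8.9% = 11.64%

11.64%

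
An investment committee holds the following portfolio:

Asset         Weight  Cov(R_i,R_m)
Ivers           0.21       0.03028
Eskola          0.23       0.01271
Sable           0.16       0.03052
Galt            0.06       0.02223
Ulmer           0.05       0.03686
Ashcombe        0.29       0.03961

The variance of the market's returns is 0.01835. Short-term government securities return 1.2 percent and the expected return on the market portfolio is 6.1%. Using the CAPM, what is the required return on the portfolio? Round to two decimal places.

8.90%

β_Ivers = 0.03028 / 0.01835 = 1.6501
β_Eskola = 0.01271 / 0.01835 = 0.6926
β_Sable = 0.03052 / 0.01835 = 1.6632
β_Galt = 0.02223 / 0.01835 = 1.2114
β_Ulmer = 0.03686 / 0.01835 = 2.0087
β_Ashcombe = 0.03961 / 0.01835 = 2.1586
β_P = Σ w_i β_i = 0.21×1.6501 + 0.23×0.6926 + 0.16×1.6632 + 0.06×1.2114 + 0.05×2.0087 + 0.29×2.1586 = 1.5710
MRP = 6.1% − 1.2% = 4.90%
E(R_P) = R_f + β_P × MRP = 1.2% + 1.5710 × 4.9% = 8.90%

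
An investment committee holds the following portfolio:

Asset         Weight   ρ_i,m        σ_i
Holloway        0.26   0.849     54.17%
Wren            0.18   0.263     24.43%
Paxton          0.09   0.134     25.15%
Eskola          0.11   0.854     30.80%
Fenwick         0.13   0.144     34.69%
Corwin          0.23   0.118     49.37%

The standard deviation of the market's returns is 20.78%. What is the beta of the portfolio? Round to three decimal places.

0.881

β_Holloway = 0.849 × 54.17% / 20.78% = 2.2132
β_Wren = 0.263 × 24.43% / 20.78% = 0.3092
β_Paxton = 0.134 × 25.15% / 20.78% = 0.1622
β_Eskola = 0.854 × 30.80% / 20.78% = 1.2658
β_Fenwick = 0.144 × 34.69% / 20.78% = 0.2404
β_Corwin = 0.118 × 49.37% / 20.78% = 0.2803
β_P = Σ w_i β_i = 0.26×2.2132 + 0.18×0.3092 + 0.09×0.1622 + 0.11×1.2658 + 0.13×0.2404 + 0.23×0.2803 = 0.8806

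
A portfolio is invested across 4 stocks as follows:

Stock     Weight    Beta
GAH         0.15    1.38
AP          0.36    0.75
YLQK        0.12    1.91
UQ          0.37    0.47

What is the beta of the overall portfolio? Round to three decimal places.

0.880

β_P = Σ w_i β_i = 0.15×1.38 + 0.36×0.75 + 0.12×1.91 + 0.37×0.47 = 0.8801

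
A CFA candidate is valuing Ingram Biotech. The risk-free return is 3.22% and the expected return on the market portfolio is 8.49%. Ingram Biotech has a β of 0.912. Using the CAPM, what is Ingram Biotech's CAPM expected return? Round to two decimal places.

8.03%

Market risk premium = E(R_m) − R_f = 8.49% − 3.22% = 5.27%
E(R) = R_f + β × MRP = 3.22% + 0.912 × 5.27% = 8.03%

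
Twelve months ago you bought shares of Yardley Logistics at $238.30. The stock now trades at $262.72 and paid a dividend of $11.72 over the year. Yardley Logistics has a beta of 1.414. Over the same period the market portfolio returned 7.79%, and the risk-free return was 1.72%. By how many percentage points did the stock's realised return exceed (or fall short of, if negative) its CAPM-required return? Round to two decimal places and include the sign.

+4.86%

Realised HPR = (P1 + D1 − P0) / P0 = (262.72 + 11.72 − 238.30) / 238.30 = 36.14 / 238.30 = 15.1658%
MRP = 7.79% − 1.72% = 6.07%
CAPM required = R_f + β·MRP = 1.72% + 1.414 × 6.07% = 10.30298%
α = realised − required = 15.1658% − 10.30298% = +4.86%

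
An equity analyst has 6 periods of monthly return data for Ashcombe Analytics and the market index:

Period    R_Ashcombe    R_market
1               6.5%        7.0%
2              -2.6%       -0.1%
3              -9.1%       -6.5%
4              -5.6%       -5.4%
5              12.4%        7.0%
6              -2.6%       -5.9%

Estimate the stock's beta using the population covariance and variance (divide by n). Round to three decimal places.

Mean R_i = (6.5 − 2.6 − 9.1 − 5.6 + 12.4 − 2.6) / 6 = -0.1667%
Mean R_m = (7.0 − 0.1 − 6.5 − 5.4 + 7.0 − 5.9) / 6 = -0.6500%
Σ(R_i − R̄_i)(R_m − R̄_m) = 236.6400  ⇒  Cov = 236.6400 / 6 = 39.4400
Σ(R_m − R̄_m)² = 201.6950  ⇒  Var(R_m) = 201.6950 / 6 = 33.6158
β = Cov / Var(R_m) = 39.4400 / 33.6158 = 1.1733

1.173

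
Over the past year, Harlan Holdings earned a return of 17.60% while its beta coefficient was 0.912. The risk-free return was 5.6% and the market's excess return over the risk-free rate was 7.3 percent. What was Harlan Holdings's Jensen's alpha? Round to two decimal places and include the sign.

+5.34%

CAPM benchmark = R_f + β(R_m − R_f) = 5.6% + 0.912 × 7.3% = 12.2576%
α = actual − benchmark = 17.60% − 12.2576% = +5.34%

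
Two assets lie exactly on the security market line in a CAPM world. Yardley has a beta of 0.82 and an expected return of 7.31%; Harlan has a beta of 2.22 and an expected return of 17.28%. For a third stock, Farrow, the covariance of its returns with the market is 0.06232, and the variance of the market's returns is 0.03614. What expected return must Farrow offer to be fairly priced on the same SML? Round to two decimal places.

MRP = (17.28% − 7.31%) / (2.22 − 0.82) = 7.1214%
R_f = 7.31% − 0.82 × 7.1214% = 1.4705%
β_Farrow = Cov / Var(R_m) = 0.06232 / 0.03614 = 1.7244
E(R_Farrow) = R_f + β × MRP = 1.4705% + 1.7244 × 7.1214% = 13.75%

13.75%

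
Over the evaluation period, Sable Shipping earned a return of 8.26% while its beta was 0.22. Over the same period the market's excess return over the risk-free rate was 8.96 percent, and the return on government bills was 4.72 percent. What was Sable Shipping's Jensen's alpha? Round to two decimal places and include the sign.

CAPM benchmark = R_f + β(R_m − R_f) = 4.72% + 0.22 × 8.96% = 6.6912%
α = actual − benchmark = 8.26% − 6.6912% = +1.57%

+1.57%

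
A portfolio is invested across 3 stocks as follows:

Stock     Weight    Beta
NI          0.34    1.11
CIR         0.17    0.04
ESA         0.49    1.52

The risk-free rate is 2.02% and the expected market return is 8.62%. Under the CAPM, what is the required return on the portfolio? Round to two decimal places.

9.47%

β_P = Σ w_i β_i = 0.34×1.11 + 0.17×0.04 + 0.49×1.52 = 1.1290
MRP = 8.62% − 2.02% = 6.60%
E(R_P) = R_f + β_P × MRP = 2.02% + 1.1290 × 6.60% = 9.47%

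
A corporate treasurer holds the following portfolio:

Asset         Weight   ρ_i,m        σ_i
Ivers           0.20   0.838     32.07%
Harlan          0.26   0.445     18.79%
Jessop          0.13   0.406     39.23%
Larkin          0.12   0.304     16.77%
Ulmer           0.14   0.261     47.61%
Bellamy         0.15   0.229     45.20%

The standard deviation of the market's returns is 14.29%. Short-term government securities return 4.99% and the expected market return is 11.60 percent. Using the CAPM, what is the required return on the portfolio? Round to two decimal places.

11.25%

β_Ivers = 0.838 × 32.07% / 14.29% = 1.8807
β_Harlan = 0.445 × 18.79% / 14.29% = 0.5851
β_Jessop = 0.406 × 39.23% / 14.29% = 1.1146
β_Larkin = 0.304 × 16.77% / 14.29% = 0.3568
β_Ulmer = 0.261 × 47.61% / 14.29% = 0.8696
β_Bellamy = 0.229 × 45.20% / 14.29% = 0.7243
β_P = Σ w_i β_i = 0.20×1.8807 + 0.26×0.5851 + 0.13×1.1146 + 0.12×0.3568 + 0.14×0.8696 + 0.15×0.7243 = 0.9464
MRP = 11.60% − 4.99% = 6.61%
E(R_P) = R_f + β_P × MRP = 4.99% + 0.9464 × 6.61% = 11.25%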